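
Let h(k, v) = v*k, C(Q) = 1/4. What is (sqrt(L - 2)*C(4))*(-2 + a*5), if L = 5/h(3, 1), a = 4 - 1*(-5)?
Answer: 43*I*sqrt(3)/12 ≈ 6.2065*I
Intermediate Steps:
C(Q) = 1/4 (C(Q) = 1*(1/4) = 1/4)
a = 9 (a = 4 + 5 = 9)
h(k, v) = k*v
L = 5/3 (L = 5/((3*1)) = 5/3 ≈ 1.6667)
(sqrt(L - 2)*C(4))*(-2 + a*5) = (sqrt(5/3 - 2)*(1/4))*(-2 + 9*5) = (sqrt(-1/3)*(1/4))*(-2 + 45) = ((I*sqrt(3)/3)*(1/4))*43 = (I*sqrt(3)/12)*43 = 43*I*sqrt(3)/12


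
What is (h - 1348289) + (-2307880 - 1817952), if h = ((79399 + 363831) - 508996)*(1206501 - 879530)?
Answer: -21509048907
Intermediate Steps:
h = -21503574786 (h = (443230 - 508996)*326971 = -65766*326971 = -21503574786)
(h - 1348289) + (-2307880 - 1817952) = (-21503574786 - 1348289) + (-2307880 - 1817952) = -21504923075 - 4125832 = -21509048907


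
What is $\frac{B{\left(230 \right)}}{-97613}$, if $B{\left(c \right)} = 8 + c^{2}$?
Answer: $- \frac{52908}{97613} \approx -0.54202$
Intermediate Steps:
$\frac{B{\left(230 \right)}}{-97613} = \frac{8 + 230^{2}}{-97613} = \left(8 + 52900\right) \left(- \frac{1}{97613}\right) = 52908 \left(- \frac{1}{97613}\right) = - \frac{52908}{97613}$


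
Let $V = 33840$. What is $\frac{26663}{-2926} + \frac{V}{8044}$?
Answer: $- \frac{4123619}{840598} \approx -4.9056$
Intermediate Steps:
$\frac{26663}{-2926} + \frac{V}{8044} = \frac{26663}{-2926} + \frac{33840}{8044} = 26663 \left(- \frac{1}{2926}\right) + 33840 \cdot \frac{1}{8044} = - \frac{3809}{418} + \frac{8460}{2011} = - \frac{4123619}{840598}$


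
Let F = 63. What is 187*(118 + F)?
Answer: 33847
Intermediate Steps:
187*(118 + F) = 187*(118 + 63) = 187*181 = 33847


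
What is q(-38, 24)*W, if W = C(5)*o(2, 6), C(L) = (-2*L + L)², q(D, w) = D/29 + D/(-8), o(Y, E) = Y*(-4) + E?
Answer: -9975/58 ≈ -171.98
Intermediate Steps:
o(Y, E) = E - 4*Y (o(Y, E) = -4*Y + E = E - 4*Y)
q(D, w) = -21*D/232 (q(D, w) = D*(1/29) + D*(-⅛) = D/29 - D/8 = -21*D/232)
C(L) = L² (C(L) = (-L)² = L²)
W = -50 (W = 5²*(6 - 4*2) = 25*(6 - 8) = 25*(-2) = -50)
q(-38, 24)*W = -21/232*(-38)*(-50) = (399/116)*(-50) = -9975/58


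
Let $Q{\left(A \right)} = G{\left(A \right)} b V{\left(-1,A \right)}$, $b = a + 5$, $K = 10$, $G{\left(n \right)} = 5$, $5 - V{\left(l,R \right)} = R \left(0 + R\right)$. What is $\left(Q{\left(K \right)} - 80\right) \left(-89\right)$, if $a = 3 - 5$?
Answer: $133945$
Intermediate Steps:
$V{\left(l,R \right)} = 5 - R^{2}$ ($V{\left(l,R \right)} = 5 - R \left(0 + R\right) = 5 - R R = 5 - R^{2}$)
$a = -2$ ($a = 3 - 5 = -2$)
$b = 3$ ($b = -2 + 5 = 3$)
$Q{\left(A \right)} = 75 - 15 A^{2}$ ($Q{\left(A \right)} = 5 \cdot 3 \left(5 - A^{2}\right) = 15 \left(5 - A^{2}\right) = 75 - 15 A^{2}$)
$\left(Q{\left(K \right)} - 80\right) \left(-89\right) = \left(\left(75 - 15 \cdot 10^{2}\right) - 80\right) \left(-89\right) = \left(\left(75 - 1500\right) - 80\right) \left(-89\right) = \left(-1425 - 80\right) \left(-89\right) = \left(-1505\right) \left(-89\right) = 133945$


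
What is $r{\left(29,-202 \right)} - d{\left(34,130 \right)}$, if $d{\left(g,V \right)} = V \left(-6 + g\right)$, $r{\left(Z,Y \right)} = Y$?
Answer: $-3842$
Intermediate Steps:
$r{\left(29,-202 \right)} - d{\left(34,130 \right)} = -202 - 130 \left(-6 + 34\right) = -202 - 130 \cdot 28 = -202 - 3640 = -3842$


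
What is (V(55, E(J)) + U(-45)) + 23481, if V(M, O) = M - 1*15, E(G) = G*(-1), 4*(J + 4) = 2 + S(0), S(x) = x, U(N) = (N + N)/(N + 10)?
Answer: 164665/7 ≈ 23524.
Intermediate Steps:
U(N) = 2*N/(10 + N) (U(N) = (2*N)/(10 + N) = 2*N/(10 + N))
J = -7/2 (J = -4 + (2 + 0)/4 = -4 + (1/4)*2 = -4 + 1/2 = -7/2 ≈ -3.5000)
E(G) = -G
V(M, O) = -15 + M (V(M, O) = M - 15 = -15 + M)
(V(55, E(J)) + U(-45)) + 23481 = ((-15 + 55) + 2*(-45)/(10 - 45)) + 23481 = (40 + 2*(-45)/(-35)) + 23481 = (40 + 2*(-45)*(-1/35)) + 23481 = (40 + 18/7) + 23481 = 298/7 + 23481 = 164665/7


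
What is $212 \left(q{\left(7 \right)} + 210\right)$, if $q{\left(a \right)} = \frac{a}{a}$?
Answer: $44732$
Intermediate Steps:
$q{\left(a \right)} = 1$
$212 \left(q{\left(7 \right)} + 210\right) = 212 \left(1 + 210\right) = 212 \cdot 211 = 44732$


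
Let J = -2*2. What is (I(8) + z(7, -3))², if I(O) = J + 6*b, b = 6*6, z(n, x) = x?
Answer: 43681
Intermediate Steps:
J = -4
b = 36
I(O) = 212 (I(O) = -4 + 6*36 = -4 + 216 = 212)
(I(8) + z(7, -3))² = (212 - 3)² = 209² = 43681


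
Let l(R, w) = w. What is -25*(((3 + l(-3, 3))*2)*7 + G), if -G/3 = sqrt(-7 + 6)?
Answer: -2100 + 75*I ≈ -2100.0 + 75.0*I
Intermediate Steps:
G = -3*I (G = -3*sqrt(-7 + 6) = -3*I ≈ -3.0*I)
-25*(((3 + l(-3, 3))*2)*7 + G) = -25*(((3 + 3)*2)*7 - 3*I) = -25*((6*2)*7 - 3*I) = -25*(12*7 - 3*I) = -25*(84 - 3*I) = -2100 + 75*I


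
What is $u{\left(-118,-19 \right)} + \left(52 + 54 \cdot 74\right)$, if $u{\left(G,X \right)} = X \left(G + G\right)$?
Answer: $8532$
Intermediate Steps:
$u{\left(G,X \right)} = 2 G X$ ($u{\left(G,X \right)} = X 2 G = 2 G X$)
$u{\left(-118,-19 \right)} + \left(52 + 54 \cdot 74\right) = 2 \left(-118\right) \left(-19\right) + \left(52 + 54 \cdot 74\right) = 4484 + \left(52 + 3996\right) = 4484 + 4048 = 8532$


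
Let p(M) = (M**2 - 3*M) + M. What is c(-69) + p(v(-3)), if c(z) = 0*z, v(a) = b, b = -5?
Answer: 35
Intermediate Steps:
v(a) = -5
p(M) = M**2 - 2*M
c(z) = 0
c(-69) + p(v(-3)) = 0 - 5*(-2 - 5) = 0 - 5*(-7) = 0 + 35 = 35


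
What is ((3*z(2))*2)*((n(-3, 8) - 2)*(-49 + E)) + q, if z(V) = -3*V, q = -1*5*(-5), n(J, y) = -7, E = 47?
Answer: -623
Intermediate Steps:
q = 25 (q = -5*(-5) = 25)
((3*z(2))*2)*((n(-3, 8) - 2)*(-49 + E)) + q = ((3*(-3*2))*2)*((-7 - 2)*(-49 + 47)) + 25 = ((3*(-6))*2)*(-9*(-2)) + 25 = -18*2*18 + 25 = -36*18 + 25 = -648 + 25 = -623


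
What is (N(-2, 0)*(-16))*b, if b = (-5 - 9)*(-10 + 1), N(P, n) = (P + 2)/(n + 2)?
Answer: 0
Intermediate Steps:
N(P, n) = (2 + P)/(2 + n)
b = 126 (b = -14*(-9) = 126)
(N(-2, 0)*(-16))*b = (((2 - 2)/(2 + 0))*(-16))*126 = ((0/2)*(-16))*126 = (((1/2)*0)*(-16))*126 = (0*(-16))*126 = 0*126 = 0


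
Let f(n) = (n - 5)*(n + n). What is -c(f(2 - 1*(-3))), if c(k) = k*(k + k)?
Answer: 0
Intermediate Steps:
f(n) = 2*n*(-5 + n) (f(n) = (-5 + n)*(2*n) = 2*n*(-5 + n))
c(k) = 2*k**2 (c(k) = k*(2*k) = 2*k**2)
-c(f(2 - 1*(-3))) = -2*(2*(2 - 1*(-3))*(-5 + (2 - 1*(-3))))**2 = -2*(2*(2 + 3)*(-5 + (2 + 3)))**2 = -2*(2*5*(-5 + 5))**2 = -2*(2*5*0)**2 = -2*0**2 = -2*0 = -1*0 = 0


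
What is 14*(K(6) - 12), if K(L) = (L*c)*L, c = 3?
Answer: 1344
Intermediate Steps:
K(L) = 3*L² (K(L) = (L*3)*L = (3*L)*L = 3*L²)
14*(K(6) - 12) = 14*(3*6² - 12) = 14*(3*36 - 12) = 14*(108 - 12) = 14*96 = 1344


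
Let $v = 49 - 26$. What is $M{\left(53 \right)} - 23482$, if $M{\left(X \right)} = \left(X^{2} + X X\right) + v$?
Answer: $-17841$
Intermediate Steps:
$v = 23$
$M{\left(X \right)} = 23 + 2 X^{2}$ ($M{\left(X \right)} = \left(X^{2} + X X\right) + 23 = \left(X^{2} + X^{2}\right) + 23 = 2 X^{2} + 23 = 23 + 2 X^{2}$)
$M{\left(53 \right)} - 23482 = \left(23 + 2 \cdot 53^{2}\right) - 23482 = \left(23 + 2 \cdot 2809\right) - 23482 = \left(23 + 5618\right) - 23482 = 5641 - 23482 = -17841$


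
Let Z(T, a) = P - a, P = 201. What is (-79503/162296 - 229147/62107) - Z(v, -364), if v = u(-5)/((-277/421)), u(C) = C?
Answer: -5737167819013/10079717672 ≈ -569.18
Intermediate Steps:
v = 2105/277 (v = -5/((-277/421)) = -5/((-277*1/421)) = -5/(-277/421) = -5*(-421/277) = 2105/277 ≈ 7.5993)
Z(T, a) = 201 - a
(-79503/162296 - 229147/62107) - Z(v, -364) = (-79503/162296 - 229147/62107) - (201 - 1*(-364)) = (-79503*1/162296 - 229147*1/62107) - (201 + 364) = (-79503/162296 - 229147/62107) - 1*565 = -42127334333/10079717672 - 565 = -5737167819013/10079717672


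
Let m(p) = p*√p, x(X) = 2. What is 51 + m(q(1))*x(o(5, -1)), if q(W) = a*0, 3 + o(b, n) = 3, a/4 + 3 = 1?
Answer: 51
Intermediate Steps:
a = -8 (a = -12 + 4*1 = -12 + 4 = -8)
o(b, n) = 0 (o(b, n) = -3 + 3 = 0)
q(W) = 0 (q(W) = -8*0 = 0)
m(p) = p^(3/2)
51 + m(q(1))*x(o(5, -1)) = 51 + 0^(3/2)*2 = 51 + 0*2 = 51 + 0 = 51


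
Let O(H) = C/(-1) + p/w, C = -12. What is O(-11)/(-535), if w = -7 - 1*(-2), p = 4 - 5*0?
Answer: -56/2675 ≈ -0.020935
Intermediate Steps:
p = 4 (p = 4 + 0 = 4)
w = -5 (w = -7 + 2 = -5)
O(H) = 56/5 (O(H) = -12/(-1) + 4/(-5) = -12*(-1) + 4*(-⅕) = 12 - ⅘ = 56/5)
O(-11)/(-535) = (56/5)/(-535) = (56/5)*(-1/535) = -56/2675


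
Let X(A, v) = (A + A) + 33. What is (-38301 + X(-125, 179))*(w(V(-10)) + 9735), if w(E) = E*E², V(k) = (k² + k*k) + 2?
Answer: -317856044074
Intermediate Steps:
X(A, v) = 33 + 2*A (X(A, v) = 2*A + 33 = 33 + 2*A)
V(k) = 2 + 2*k² (V(k) = (k² + k²) + 2 = 2*k² + 2 = 2 + 2*k²)
w(E) = E³
(-38301 + X(-125, 179))*(w(V(-10)) + 9735) = (-38301 + (33 + 2*(-125)))*((2 + 2*(-10)²)³ + 9735) = (-38301 + (33 - 250))*((2 + 2*100)³ + 9735) = (-38301 - 217)*((2 + 200)³ + 9735) = -38518*(202³ + 9735) = -38518*(8242408 + 9735) = -38518*8252143 = -317856044074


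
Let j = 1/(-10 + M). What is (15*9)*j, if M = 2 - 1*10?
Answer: -15/2 ≈ -7.5000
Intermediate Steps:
M = -8 (M = 2 - 10 = -8)
j = -1/18 (j = 1/(-10 - 8) = 1/(-18) = -1/18 ≈ -0.055556)
(15*9)*j = (15*9)*(-1/18) = 135*(-1/18) = -15/2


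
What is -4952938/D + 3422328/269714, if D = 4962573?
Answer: 7823837905106/669237707061 ≈ 11.691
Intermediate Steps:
-4952938/D + 3422328/269714 = -4952938/4962573 + 3422328/269714 = -4952938*1/4962573 + 3422328*(1/269714) = -4952938/4962573 + 1711164/134857 = 7823837905106/669237707061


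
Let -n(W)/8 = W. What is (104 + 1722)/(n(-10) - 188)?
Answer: -913/54 ≈ -16.907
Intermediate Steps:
n(W) = -8*W
(104 + 1722)/(n(-10) - 188) = (104 + 1722)/(-8*(-10) - 188) = 1826/(80 - 188) = 1826/(-108) = 1826*(-1/108) = -913/54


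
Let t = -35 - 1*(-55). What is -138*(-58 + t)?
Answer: 5244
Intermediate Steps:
t = 20 (t = -35 + 55 = 20)
-138*(-58 + t) = -138*(-58 + 20) = -138*(-38) = 5244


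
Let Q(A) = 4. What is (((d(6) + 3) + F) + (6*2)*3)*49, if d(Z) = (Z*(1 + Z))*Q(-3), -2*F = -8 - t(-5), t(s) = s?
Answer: 20433/2 ≈ 10217.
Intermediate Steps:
F = 3/2 (F = -(-8 - 1*(-5))/2 = -(-8 + 5)/2 = -½*(-3) = 3/2 ≈ 1.5000)
d(Z) = 4*Z*(1 + Z) (d(Z) = (Z*(1 + Z))*4 = 4*Z*(1 + Z))
(((d(6) + 3) + F) + (6*2)*3)*49 = (((4*6*(1 + 6) + 3) + 3/2) + (6*2)*3)*49 = (((4*6*7 + 3) + 3/2) + 12*3)*49 = (((168 + 3) + 3/2) + 36)*49 = ((171 + 3/2) + 36)*49 = (345/2 + 36)*49 = (417/2)*49 = 20433/2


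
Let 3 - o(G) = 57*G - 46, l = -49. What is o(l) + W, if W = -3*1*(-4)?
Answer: 2854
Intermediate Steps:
W = 12 (W = -3*(-4) = 12)
o(G) = 49 - 57*G (o(G) = 3 - (57*G - 46) = 3 - (-46 + 57*G) = 3 + (46 - 57*G) = 49 - 57*G)
o(l) + W = (49 - 57*(-49)) + 12 = (49 + 2793) + 12 = 2842 + 12 = 2854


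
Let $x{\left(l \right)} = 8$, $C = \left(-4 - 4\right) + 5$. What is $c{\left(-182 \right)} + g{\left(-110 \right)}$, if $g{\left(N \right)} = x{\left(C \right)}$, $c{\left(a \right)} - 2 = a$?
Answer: $-172$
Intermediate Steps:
$c{\left(a \right)} = 2 + a$
$C = -3$ ($C = -8 + 5 = -3$)
$g{\left(N \right)} = 8$
$c{\left(-182 \right)} + g{\left(-110 \right)} = \left(2 - 182\right) + 8 = -180 + 8 = -172$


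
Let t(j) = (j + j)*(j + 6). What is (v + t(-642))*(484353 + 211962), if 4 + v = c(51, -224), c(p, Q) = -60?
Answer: 568582976400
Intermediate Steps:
t(j) = 2*j*(6 + j) (t(j) = (2*j)*(6 + j) = 2*j*(6 + j))
v = -64 (v = -4 - 60 = -64)
(v + t(-642))*(484353 + 211962) = (-64 + 2*(-642)*(6 - 642))*(484353 + 211962) = (-64 + 2*(-642)*(-636))*696315 = (-64 + 816624)*696315 = 816560*696315 = 568582976400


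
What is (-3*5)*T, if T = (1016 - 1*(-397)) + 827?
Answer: -33600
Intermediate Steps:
T = 2240 (T = (1016 + 397) + 827 = 1413 + 827 = 2240)
(-3*5)*T = -3*5*2240 = -15*2240 = -33600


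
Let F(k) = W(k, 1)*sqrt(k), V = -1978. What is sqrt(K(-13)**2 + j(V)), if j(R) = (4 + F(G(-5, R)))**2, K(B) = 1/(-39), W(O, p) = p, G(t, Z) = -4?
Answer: sqrt(18253 + 24336*I)/39 ≈ 4.0001 + 2.0*I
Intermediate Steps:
F(k) = sqrt(k) (F(k) = 1*sqrt(k) = sqrt(k))
K(B) = -1/39
j(R) = (4 + 2*I)**2 (j(R) = (4 + sqrt(-4))**2 = (4 + 2*I)**2)
sqrt(K(-13)**2 + j(V)) = sqrt((-1/39)**2 + (12 + 16*I)) = sqrt(1/1521 + (12 + 16*I)) = sqrt(18253/1521 + 16*I)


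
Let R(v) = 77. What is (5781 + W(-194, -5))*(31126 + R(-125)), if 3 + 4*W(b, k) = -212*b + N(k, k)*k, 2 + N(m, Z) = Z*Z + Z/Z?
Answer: 2001017187/4 ≈ 5.0025e+8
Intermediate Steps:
N(m, Z) = -1 + Z**2 (N(m, Z) = -2 + (Z*Z + Z/Z) = -2 + (Z**2 + 1) = -2 + (1 + Z**2) = -1 + Z**2)
W(b, k) = -3/4 - 53*b + k*(-1 + k**2)/4 (W(b, k) = -3/4 + (-212*b + (-1 + k**2)*k)/4 = -3/4 + (-212*b + k*(-1 + k**2))/4 = -3/4 + (-53*b + k*(-1 + k**2)/4) = -3/4 - 53*b + k*(-1 + k**2)/4)
(5781 + W(-194, -5))*(31126 + R(-125)) = (5781 + (-3/4 - 53*(-194) - 1/4*(-5) + (1/4)*(-5)**3))*(31126 + 77) = (5781 + (-3/4 + 10282 + 5/4 + (1/4)*(-125)))*31203 = (5781 + (-3/4 + 10282 + 5/4 - 125/4))*31203 = (5781 + 41005/4)*31203 = (64129/4)*31203 = 2001017187/4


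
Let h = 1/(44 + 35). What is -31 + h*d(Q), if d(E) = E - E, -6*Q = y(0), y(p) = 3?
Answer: -31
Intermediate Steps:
h = 1/79 ≈ 0.012658
Q = -½ (Q = -⅙*3 = -½ ≈ -0.50000)
d(E) = 0
-31 + h*d(Q) = -31 + (1/79)*0 = -31 + 0 = -31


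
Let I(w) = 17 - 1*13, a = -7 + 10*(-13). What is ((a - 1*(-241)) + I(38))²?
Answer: 11664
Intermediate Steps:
a = -137 (a = -7 - 130 = -137)
I(w) = 4 (I(w) = 17 - 13 = 4)
((a - 1*(-241)) + I(38))² = ((-137 - 1*(-241)) + 4)² = ((-137 + 241) + 4)² = (104 + 4)² = 108² = 11664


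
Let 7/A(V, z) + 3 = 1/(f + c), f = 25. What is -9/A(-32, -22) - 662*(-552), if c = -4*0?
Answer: 63949866/175 ≈ 3.6543e+5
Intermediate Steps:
c = 0
A(V, z) = -175/74 (A(V, z) = 7/(-3 + 1/(25 + 0)) = 7/(-3 + 1/25) = 7/(-74/25) = 7*(-25/74) = -175/74)
-9/A(-32, -22) - 662*(-552) = -9/(-175/74) - 662*(-552) = -9*(-74/175) + 365424 = 666/175 + 365424 = 63949866/175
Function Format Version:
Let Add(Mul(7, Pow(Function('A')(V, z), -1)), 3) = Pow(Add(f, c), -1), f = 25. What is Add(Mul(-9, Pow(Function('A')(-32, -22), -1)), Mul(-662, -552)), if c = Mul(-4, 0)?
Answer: Rational(63949866, 175) ≈ 3.6543e+5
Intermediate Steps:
c = 0
Function('A')(V, z) = Rational(-175, 74) (Function('A')(V, z) = Mul(7, Pow(Add(-3, Pow(Add(25, 0), -1)), -1)) = Mul(7, Pow(Add(-3, Pow(25, -1)), -1)) = Mul(7, Pow(Add(-3, Rational(1, 25)), -1)) = Mul(7, Pow(Rational(-74, 25), -1)) = Mul(7, Rational(-25, 74)) = Rational(-175, 74))
Add(Mul(-9, Pow(Function('A')(-32, -22), -1)), Mul(-662, -552)) = Add(Mul(-9, Pow(Rational(-175, 74), -1)), Mul(-662, -552)) = Add(Mul(-9, Rational(-74, 175)), 365424) = Add(Rational(666, 175), 365424) = Rational(63949866, 175)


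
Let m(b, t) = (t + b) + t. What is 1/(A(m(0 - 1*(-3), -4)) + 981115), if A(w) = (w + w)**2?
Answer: 1/981215 ≈ 1.0191e-6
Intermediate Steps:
m(b, t) = b + 2*t (m(b, t) = (b + t) + t = b + 2*t)
A(w) = 4*w**2 (A(w) = (2*w)**2 = 4*w**2)
1/(A(m(0 - 1*(-3), -4)) + 981115) = 1/(4*((0 - 1*(-3)) + 2*(-4))**2 + 981115) = 1/(4*((0 + 3) - 8)**2 + 981115) = 1/(4*(3 - 8)**2 + 981115) = 1/(4*(-5)**2 + 981115) = 1/(4*25 + 981115) = 1/(100 + 981115) = 1/981215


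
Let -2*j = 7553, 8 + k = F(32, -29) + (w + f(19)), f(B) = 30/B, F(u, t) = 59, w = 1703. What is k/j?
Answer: -66712/143507 ≈ -0.46487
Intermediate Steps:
k = 33356/19 (k = -8 + (59 + (1703 + 30/19)) = -8 + (59 + 32387/19) = -8 + 33508/19 = 33356/19 ≈ 1755.6)
j = -7553/2 (j = -½*7553 = -7553/2 ≈ -3776.5)
k/j = 33356/(19*(-7553/2)) = (33356/19)*(-2/7553) = -66712/143507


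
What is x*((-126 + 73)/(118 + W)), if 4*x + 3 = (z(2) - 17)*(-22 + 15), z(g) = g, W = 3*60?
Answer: -2703/596 ≈ -4.5352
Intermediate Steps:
W = 180
x = 51/2 (x = -¾ + ((2 - 17)*(-22 + 15))/4 = -¾ + (-15*(-7))/4 = -¾ + (¼)*105 = -¾ + 105/4 = 51/2 ≈ 25.500)
x*((-126 + 73)/(118 + W)) = 51*((-126 + 73)/(118 + 180))/2 = 51*(-53/298)/2 = 51*(-53*1/298)/2 = (51/2)*(-53/298) = -2703/596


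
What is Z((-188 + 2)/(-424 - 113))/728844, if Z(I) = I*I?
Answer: 961/5838222651 ≈ 1.6460e-7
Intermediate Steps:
Z(I) = I²
Z((-188 + 2)/(-424 - 113))/728844 = ((-188 + 2)/(-424 - 113))²/728844 = (-186/(-537))²*(1/728844) = (-186*(-1/537))²*(1/728844) = (62/179)²*(1/728844) = (3844/32041)*(1/728844) = 961/5838222651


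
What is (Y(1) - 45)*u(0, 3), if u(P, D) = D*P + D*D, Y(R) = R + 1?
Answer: -387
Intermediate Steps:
Y(R) = 1 + R
u(P, D) = D² + D*P (u(P, D) = D*P + D² = D² + D*P)
(Y(1) - 45)*u(0, 3) = ((1 + 1) - 45)*(3*(3 + 0)) = (2 - 45)*(3*3) = -43*9 = -387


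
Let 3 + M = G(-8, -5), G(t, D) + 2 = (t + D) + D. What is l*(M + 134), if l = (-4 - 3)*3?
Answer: -2331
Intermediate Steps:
G(t, D) = -2 + t + 2*D (G(t, D) = -2 + ((t + D) + D) = -2 + ((D + t) + D) = -2 + (t + 2*D) = -2 + t + 2*D)
M = -23 (M = -3 + (-2 - 8 + 2*(-5)) = -3 + (-2 - 8 - 10) = -3 - 20 = -23)
l = -21 (l = -7*3 = -21)
l*(M + 134) = -21*(-23 + 134) = -21*111 = -2331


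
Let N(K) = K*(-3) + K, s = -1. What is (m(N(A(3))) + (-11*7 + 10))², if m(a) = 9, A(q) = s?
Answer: 3364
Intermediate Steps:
A(q) = -1
N(K) = -2*K (N(K) = -3*K + K = -2*K)
(m(N(A(3))) + (-11*7 + 10))² = (9 + (-11*7 + 10))² = (9 + (-77 + 10))² = (9 - 67)² = (-58)² = 3364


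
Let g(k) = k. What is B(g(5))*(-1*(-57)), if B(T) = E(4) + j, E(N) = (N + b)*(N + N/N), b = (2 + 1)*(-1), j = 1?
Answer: 342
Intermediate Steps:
b = -3 (b = 3*(-1) = -3)
E(N) = (1 + N)*(-3 + N) (E(N) = (N - 3)*(N + N/N) = (-3 + N)*(N + 1) = (-3 + N)*(1 + N) = (1 + N)*(-3 + N))
B(T) = 6 (B(T) = (-3 + 4**2 - 2*4) + 1 = (-3 + 16 - 8) + 1 = 5 + 1 = 6)
B(g(5))*(-1*(-57)) = 6*(-1*(-57)) = 6*57 = 342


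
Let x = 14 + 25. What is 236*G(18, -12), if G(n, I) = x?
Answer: 9204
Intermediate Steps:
x = 39
G(n, I) = 39
236*G(18, -12) = 236*39 = 9204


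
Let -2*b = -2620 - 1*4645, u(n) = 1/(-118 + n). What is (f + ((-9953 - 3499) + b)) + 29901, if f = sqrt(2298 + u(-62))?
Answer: 40163/2 + sqrt(2068195)/30 ≈ 20129.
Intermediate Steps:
b = 7265/2 (b = -(-2620 - 1*4645)/2 = -(-2620 - 4645)/2 = -1/2*(-7265) = 7265/2 ≈ 3632.5)
f = sqrt(2068195)/30 (f = sqrt(2298 + 1/(-118 - 62)) = sqrt(2298 + 1/(-180)) = sqrt(2298 - 1/180) = sqrt(413639/180) = sqrt(2068195)/30 ≈ 47.937)
(f + ((-9953 - 3499) + b)) + 29901 = (sqrt(2068195)/30 + ((-9953 - 3499) + 7265/2)) + 29901 = (sqrt(2068195)/30 + (-13452 + 7265/2)) + 29901 = (sqrt(2068195)/30 - 19639/2) + 29901 = (-19639/2 + sqrt(2068195)/30) + 29901 = 40163/2 + sqrt(2068195)/30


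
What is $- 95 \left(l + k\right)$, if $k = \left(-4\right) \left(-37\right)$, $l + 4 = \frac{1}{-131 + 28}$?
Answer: $- \frac{1408945}{103} \approx -13679.0$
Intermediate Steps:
$l = - \frac{413}{103}$ ($l = -4 + \frac{1}{-131 + 28} = -4 + \frac{1}{-103} = -4 - \frac{1}{103} = - \frac{413}{103} \approx -4.0097$)
$k = 148$
$- 95 \left(l + k\right) = - 95 \left(- \frac{413}{103} + 148\right) = \left(-95\right) \frac{14831}{103} = - \frac{1408945}{103}$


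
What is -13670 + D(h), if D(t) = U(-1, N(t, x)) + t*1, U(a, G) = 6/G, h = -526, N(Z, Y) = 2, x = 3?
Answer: -14193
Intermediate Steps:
D(t) = 3 + t (D(t) = 6/2 + t*1 = 6*(½) + t = 3 + t)
-13670 + D(h) = -13670 + (3 - 526) = -13670 - 523 = -14193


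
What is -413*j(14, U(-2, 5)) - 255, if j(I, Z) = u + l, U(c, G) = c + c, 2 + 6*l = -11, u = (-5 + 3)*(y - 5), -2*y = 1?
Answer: -23419/6 ≈ -3903.2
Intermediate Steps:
y = -½ (y = -½*1 = -½ ≈ -0.50000)
u = 11 (u = (-5 + 3)*(-½ - 5) = -2*(-11/2) = 11)
l = -13/6 (l = -⅓ + (⅙)*(-11) = -⅓ - 11/6 = -13/6 ≈ -2.1667)
U(c, G) = 2*c
j(I, Z) = 53/6 (j(I, Z) = 11 - 13/6 = 53/6)
-413*j(14, U(-2, 5)) - 255 = -413*53/6 - 255 = -21889/6 - 255 = -23419/6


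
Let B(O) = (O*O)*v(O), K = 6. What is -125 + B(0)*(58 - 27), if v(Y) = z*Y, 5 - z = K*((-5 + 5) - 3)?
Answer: -125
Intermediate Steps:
z = 23 (z = 5 - 6*((-5 + 5) - 3) = 5 - 6*(0 - 3) = 5 - 6*(-3) = 5 - 1*(-18) = 5 + 18 = 23)
v(Y) = 23*Y
B(O) = 23*O**3 (B(O) = (O*O)*(23*O) = O**2*(23*O) = 23*O**3)
-125 + B(0)*(58 - 27) = -125 + (23*0**3)*(58 - 27) = -125 + (23*0)*31 = -125 + 0*31 = -125 + 0 = -125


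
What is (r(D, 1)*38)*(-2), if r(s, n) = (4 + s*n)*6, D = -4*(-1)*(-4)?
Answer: 5472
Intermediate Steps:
D = -16 (D = 4*(-4) = -16)
r(s, n) = 24 + 6*n*s (r(s, n) = (4 + n*s)*6 = 24 + 6*n*s)
(r(D, 1)*38)*(-2) = ((24 + 6*1*(-16))*38)*(-2) = ((24 - 96)*38)*(-2) = -72*38*(-2) = -2736*(-2) = 5472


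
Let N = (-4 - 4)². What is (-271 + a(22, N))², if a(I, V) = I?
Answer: 62001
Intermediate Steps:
N = 64 (N = (-8)² = 64)
(-271 + a(22, N))² = (-271 + 22)² = (-249)² = 62001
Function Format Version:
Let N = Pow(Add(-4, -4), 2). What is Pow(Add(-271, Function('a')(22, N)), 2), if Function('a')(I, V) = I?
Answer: 62001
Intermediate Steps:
N = 64 (N = Pow(-8, 2) = 64)
Pow(Add(-271, Function('a')(22, N)), 2) = Pow(Add(-271, 22), 2) = Pow(-249, 2) = 62001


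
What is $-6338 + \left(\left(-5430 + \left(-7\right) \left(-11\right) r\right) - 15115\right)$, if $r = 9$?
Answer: $-26190$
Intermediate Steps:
$-6338 + \left(\left(-5430 + \left(-7\right) \left(-11\right) r\right) - 15115\right) = -6338 - \left(20545 - \left(-7\right) \left(-11\right) 9\right) = -6338 + \left(\left(-5430 + 77 \cdot 9\right) - 15115\right) = -6338 + \left(\left(-5430 + 693\right) - 15115\right) = -6338 - 19852 = -26190$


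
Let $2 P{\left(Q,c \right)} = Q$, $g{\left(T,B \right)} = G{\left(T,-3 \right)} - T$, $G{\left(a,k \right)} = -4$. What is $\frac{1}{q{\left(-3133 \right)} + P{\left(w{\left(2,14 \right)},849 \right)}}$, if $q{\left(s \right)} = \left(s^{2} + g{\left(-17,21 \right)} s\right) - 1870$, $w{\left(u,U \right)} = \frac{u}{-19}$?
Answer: $\frac{19}{185688709} \approx 1.0232 \cdot 10^{-7}$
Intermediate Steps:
$g{\left(T,B \right)} = -4 - T$
$w{\left(u,U \right)} = - \frac{u}{19}$ ($w{\left(u,U \right)} = u \left(- \frac{1}{19}\right) = - \frac{u}{19}$)
$P{\left(Q,c \right)} = \frac{Q}{2}$
$q{\left(s \right)} = -1870 + s^{2} + 13 s$ ($q{\left(s \right)} = \left(s^{2} + \left(-4 - -17\right) s\right) - 1870 = \left(s^{2} + \left(-4 + 17\right) s\right) - 1870 = \left(s^{2} + 13 s\right) - 1870 = -1870 + s^{2} + 13 s$)
$\frac{1}{q{\left(-3133 \right)} + P{\left(w{\left(2,14 \right)},849 \right)}} = \frac{1}{\left(-1870 + \left(-3133\right)^{2} + 13 \left(-3133\right)\right) + \frac{\left(- \frac{1}{19}\right) 2}{2}} = \frac{1}{\left(-1870 + 9815689 - 40729\right) + \frac{1}{2} \left(- \frac{2}{19}\right)} = \frac{1}{9773090 - \frac{1}{19}} = \frac{1}{\frac{185688709}{19}} = \frac{19}{185688709}$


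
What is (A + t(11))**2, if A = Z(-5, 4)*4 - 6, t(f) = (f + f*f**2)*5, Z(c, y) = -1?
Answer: 44890000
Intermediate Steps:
t(f) = 5*f + 5*f**3 (t(f) = (f + f**3)*5 = 5*f + 5*f**3)
A = -10 (A = -1*4 - 6 = -4 - 6 = -10)
(A + t(11))**2 = (-10 + 5*11*(1 + 11**2))**2 = (-10 + 5*11*(1 + 121))**2 = (-10 + 5*11*122)**2 = (-10 + 6710)**2 = 6700**2 = 44890000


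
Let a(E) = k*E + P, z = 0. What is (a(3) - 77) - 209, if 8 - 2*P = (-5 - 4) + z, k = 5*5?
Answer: -405/2 ≈ -202.50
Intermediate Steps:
k = 25
P = 17/2 (P = 4 - ((-5 - 4) + 0)/2 = 4 - (-9 + 0)/2 = 4 - ½*(-9) = 4 + 9/2 = 17/2 ≈ 8.5000)
a(E) = 17/2 + 25*E (a(E) = 25*E + 17/2 = 17/2 + 25*E)
(a(3) - 77) - 209 = ((17/2 + 25*3) - 77) - 209 = ((17/2 + 75) - 77) - 209 = (167/2 - 77) - 209 = 13/2 - 209 = -405/2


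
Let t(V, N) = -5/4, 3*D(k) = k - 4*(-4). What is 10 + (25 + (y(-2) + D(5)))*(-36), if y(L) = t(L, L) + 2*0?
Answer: -1097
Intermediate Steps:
D(k) = 16/3 + k/3 (D(k) = (k - 4*(-4))/3 = (k + 16)/3 = (16 + k)/3 = 16/3 + k/3)
t(V, N) = -5/4 (t(V, N) = -5*1/4 = -5/4)
y(L) = -5/4 (y(L) = -5/4 + 2*0 = -5/4 + 0 = -5/4)
10 + (25 + (y(-2) + D(5)))*(-36) = 10 + (25 + (-5/4 + (16/3 + (1/3)*5)))*(-36) = 10 + (25 + (-5/4 + (16/3 + 5/3)))*(-36) = 10 + (25 + (-5/4 + 7))*(-36) = 10 + (25 + 23/4)*(-36) = 10 + (123/4)*(-36) = 10 - 1107 = -1097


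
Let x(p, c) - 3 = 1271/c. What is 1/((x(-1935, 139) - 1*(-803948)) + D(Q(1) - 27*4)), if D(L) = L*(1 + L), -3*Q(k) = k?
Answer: 1251/1020300490 ≈ 1.2261e-6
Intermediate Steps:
Q(k) = -k/3
x(p, c) = 3 + 1271/c
1/((x(-1935, 139) - 1*(-803948)) + D(Q(1) - 27*4)) = 1/(((3 + 1271/139) - 1*(-803948)) + (-1/3*1 - 27*4)*(1 + (-1/3*1 - 27*4))) = 1/(((3 + 1271*(1/139)) + 803948) + (-1/3 - 108)*(1 + (-1/3 - 108))) = 1/(((3 + 1271/139) + 803948) - 325*(1 - 325/3)/3) = 1/((1688/139 + 803948) - 325/3*(-322/3)) = 1/(111750460/139 + 104650/9) = 1/(1020300490/1251) = 1251/1020300490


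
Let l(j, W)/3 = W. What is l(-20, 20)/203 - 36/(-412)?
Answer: 8007/20909 ≈ 0.38295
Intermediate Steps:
l(j, W) = 3*W
l(-20, 20)/203 - 36/(-412) = (3*20)/203 - 36/(-412) = 60*(1/203) - 36*(-1/412) = 60/203 + 9/103 = 8007/20909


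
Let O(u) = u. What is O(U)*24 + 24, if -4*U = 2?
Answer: 12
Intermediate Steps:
U = -½ (U = -¼*2 = -½ ≈ -0.50000)
O(U)*24 + 24 = -½*24 + 24 = -12 + 24 = 12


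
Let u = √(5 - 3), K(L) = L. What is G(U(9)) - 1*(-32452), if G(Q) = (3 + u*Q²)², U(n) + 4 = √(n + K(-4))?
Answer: 32452 + (3 + √2*(4 - √5)²)² ≈ 32507.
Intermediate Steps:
u = √2 ≈ 1.4142
U(n) = -4 + √(-4 + n) (U(n) = -4 + √(n - 4) = -4 + √(-4 + n))
G(Q) = (3 + √2*Q²)²
G(U(9)) - 1*(-32452) = (3 + √2*(-4 + √(-4 + 9))²)² - 1*(-32452) = (3 + √2*(-4 + √5)²)² + 32452 = 32452 + (3 + √2*(-4 + √5)²)²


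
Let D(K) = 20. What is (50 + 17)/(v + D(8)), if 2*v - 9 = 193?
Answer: 67/121 ≈ 0.55372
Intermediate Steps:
v = 101 (v = 9/2 + (1/2)*193 = 9/2 + 193/2 = 101)
(50 + 17)/(v + D(8)) = (50 + 17)/(101 + 20) = 67/121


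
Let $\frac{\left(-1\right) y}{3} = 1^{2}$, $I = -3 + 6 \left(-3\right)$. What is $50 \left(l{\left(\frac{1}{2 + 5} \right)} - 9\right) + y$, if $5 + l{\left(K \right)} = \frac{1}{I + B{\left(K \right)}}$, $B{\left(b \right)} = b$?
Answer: $- \frac{51494}{73} \approx -705.4$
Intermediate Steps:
$I = -21$ ($I = -3 - 18 = -21$)
$l{\left(K \right)} = -5 + \frac{1}{-21 + K}$
$y = -3$ ($y = - 3 \cdot 1^{2} = \left(-3\right) 1 = -3$)
$50 \left(l{\left(\frac{1}{2 + 5} \right)} - 9\right) + y = 50 \left(\frac{106 - \frac{5}{2 + 5}}{-21 + \frac{1}{2 + 5}} - 9\right) - 3 = 50 \left(\frac{106 - \frac{5}{7}}{-21 + \frac{1}{7}} - 9\right) - 3 = 50 \left(\frac{106 - \frac{5}{7}}{- \frac{146}{7}} - 9\right) - 3 = 50 \left(\left(- \frac{7}{146}\right) \frac{737}{7} - 9\right) - 3 = 50 \left(- \frac{737}{146} - 9\right) - 3 = 50 \left(- \frac{2051}{146}\right) - 3 = - \frac{51275}{73} - 3 = - \frac{51494}{73}$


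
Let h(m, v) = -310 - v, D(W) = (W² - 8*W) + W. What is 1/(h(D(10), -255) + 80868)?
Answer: 1/80813 ≈ 1.2374e-5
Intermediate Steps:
D(W) = W² - 7*W
1/(h(D(10), -255) + 80868) = 1/((-310 - 1*(-255)) + 80868) = 1/((-310 + 255) + 80868) = 1/(-55 + 80868) = 1/80813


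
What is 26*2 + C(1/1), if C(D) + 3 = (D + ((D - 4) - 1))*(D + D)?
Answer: 43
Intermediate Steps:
C(D) = -3 + 2*D*(-5 + 2*D) (C(D) = -3 + (D + ((D - 4) - 1))*(D + D) = -3 + (D + ((-4 + D) - 1))*(2*D) = -3 + (D + (-5 + D))*(2*D) = -3 + (-5 + 2*D)*(2*D) = -3 + 2*D*(-5 + 2*D))
26*2 + C(1/1) = 26*2 + (-3 - 10/1 + 4*(1/1)²) = 52 + (-3 - 10*1 + 4*1²) = 52 + (-3 - 10 + 4*1) = 52 + (-3 - 10 + 4) = 52 - 9 = 43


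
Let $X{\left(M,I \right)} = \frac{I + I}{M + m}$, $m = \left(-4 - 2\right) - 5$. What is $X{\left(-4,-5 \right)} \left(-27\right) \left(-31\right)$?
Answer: $558$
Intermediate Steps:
$m = -11$ ($m = -6 - 5 = -11$)
$X{\left(M,I \right)} = \frac{2 I}{-11 + M}$ ($X{\left(M,I \right)} = \frac{I + I}{M - 11} = \frac{2 I}{-11 + M}$)
$X{\left(-4,-5 \right)} \left(-27\right) \left(-31\right) = 2 \left(-5\right) \frac{1}{-11 - 4} \left(-27\right) \left(-31\right) = 2 \left(-5\right) \frac{1}{-15} \left(-27\right) \left(-31\right) = 2 \left(-5\right) \left(- \frac{1}{15}\right) \left(-27\right) \left(-31\right) = \frac{2}{3} \left(-27\right) \left(-31\right) = \left(-18\right) \left(-31\right) = 558$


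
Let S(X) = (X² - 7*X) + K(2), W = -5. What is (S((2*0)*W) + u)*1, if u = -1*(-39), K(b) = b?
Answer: 41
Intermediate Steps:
u = 39
S(X) = 2 + X² - 7*X (S(X) = (X² - 7*X) + 2 = 2 + X² - 7*X)
(S((2*0)*W) + u)*1 = ((2 + ((2*0)*(-5))² - 7*2*0*(-5)) + 39)*1 = ((2 + (0*(-5))² - 0*(-5)) + 39)*1 = ((2 + 0² - 7*0) + 39)*1 = ((2 + 0 + 0) + 39)*1 = (2 + 39)*1 = 41*1 = 41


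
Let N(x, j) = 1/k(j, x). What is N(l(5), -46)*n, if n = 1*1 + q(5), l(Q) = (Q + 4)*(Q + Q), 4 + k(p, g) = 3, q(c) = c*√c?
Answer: -1 - 5*√5 ≈ -12.180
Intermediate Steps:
q(c) = c^(3/2)
k(p, g) = -1 (k(p, g) = -4 + 3 = -1)
l(Q) = 2*Q*(4 + Q) (l(Q) = (4 + Q)*(2*Q) = 2*Q*(4 + Q))
N(x, j) = -1 (N(x, j) = 1/(-1) = -1)
n = 1 + 5*√5 (n = 1*1 + 5^(3/2) = 1 + 5*√5 ≈ 12.180)
N(l(5), -46)*n = -(1 + 5*√5) = -1 - 5*√5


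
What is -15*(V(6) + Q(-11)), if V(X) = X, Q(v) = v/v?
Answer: -105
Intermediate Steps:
Q(v) = 1
-15*(V(6) + Q(-11)) = -15*(6 + 1) = -15*7 = -105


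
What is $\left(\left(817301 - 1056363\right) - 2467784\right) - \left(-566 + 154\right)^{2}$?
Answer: $-2876590$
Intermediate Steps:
$\left(\left(817301 - 1056363\right) - 2467784\right) - \left(-566 + 154\right)^{2} = \left(-239062 - 2467784\right) - \left(-412\right)^{2} = -2706846 - 169744 = -2876590$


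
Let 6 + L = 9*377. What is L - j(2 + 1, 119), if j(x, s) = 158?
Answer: 3229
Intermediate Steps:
L = 3387 (L = -6 + 9*377 = -6 + 3393 = 3387)
L - j(2 + 1, 119) = 3387 - 1*158 = 3387 - 158 = 3229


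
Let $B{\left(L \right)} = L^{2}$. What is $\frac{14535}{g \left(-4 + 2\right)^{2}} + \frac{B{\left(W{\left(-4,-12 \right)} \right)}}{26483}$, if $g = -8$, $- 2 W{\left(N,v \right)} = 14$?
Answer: $- \frac{384928837}{847456} \approx -454.22$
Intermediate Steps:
$W{\left(N,v \right)} = -7$ ($W{\left(N,v \right)} = \left(- \frac{1}{2}\right) 14 = -7$)
$\frac{14535}{g \left(-4 + 2\right)^{2}} + \frac{B{\left(W{\left(-4,-12 \right)} \right)}}{26483} = \frac{14535}{\left(-8\right) \left(-4 + 2\right)^{2}} + \frac{\left(-7\right)^{2}}{26483} = \frac{14535}{\left(-8\right) \left(-2\right)^{2}} + 49 \cdot \frac{1}{26483} = \frac{14535}{\left(-8\right) 4} + \frac{49}{26483} = \frac{14535}{-32} + \frac{49}{26483} = 14535 \left(- \frac{1}{32}\right) + \frac{49}{26483} = - \frac{14535}{32} + \frac{49}{26483} = - \frac{384928837}{847456}$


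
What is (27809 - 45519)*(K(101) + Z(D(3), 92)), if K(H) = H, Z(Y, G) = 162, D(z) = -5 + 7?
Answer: -4657730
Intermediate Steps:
D(z) = 2
(27809 - 45519)*(K(101) + Z(D(3), 92)) = (27809 - 45519)*(101 + 162) = -17710*263 = -4657730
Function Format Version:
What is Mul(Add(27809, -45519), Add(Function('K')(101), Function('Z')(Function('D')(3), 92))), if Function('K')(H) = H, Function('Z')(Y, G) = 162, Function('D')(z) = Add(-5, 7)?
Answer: -4657730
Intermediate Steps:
Function('D')(z) = 2
Mul(Add(27809, -45519), Add(Function('K')(101), Function('Z')(Function('D')(3), 92))) = Mul(Add(27809, -45519), Add(101, 162)) = Mul(-17710, 263) = -4657730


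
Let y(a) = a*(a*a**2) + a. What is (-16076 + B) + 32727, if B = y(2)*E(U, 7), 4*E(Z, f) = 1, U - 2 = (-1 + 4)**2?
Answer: 33311/2 ≈ 16656.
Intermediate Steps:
U = 11 (U = 2 + (-1 + 4)**2 = 2 + 3**2 = 2 + 9 = 11)
E(Z, f) = 1/4 (E(Z, f) = (1/4)*1 = 1/4)
y(a) = a + a**4 (y(a) = a*a**3 + a = a**4 + a = a + a**4)
B = 9/2 (B = (2 + 2**4)*(1/4) = (2 + 16)*(1/4) = 18*(1/4) = 9/2 ≈ 4.5000)
(-16076 + B) + 32727 = (-16076 + 9/2) + 32727 = -32143/2 + 32727 = 33311/2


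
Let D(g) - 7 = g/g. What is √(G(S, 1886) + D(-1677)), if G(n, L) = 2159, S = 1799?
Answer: √2167 ≈ 46.551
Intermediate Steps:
D(g) = 8 (D(g) = 7 + g/g = 7 + 1 = 8)
√(G(S, 1886) + D(-1677)) = √(2159 + 8) = √2167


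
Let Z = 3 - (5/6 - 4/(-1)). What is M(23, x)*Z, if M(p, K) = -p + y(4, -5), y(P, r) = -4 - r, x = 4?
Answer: 121/3 ≈ 40.333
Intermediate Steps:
M(p, K) = 1 - p (M(p, K) = -p + (-4 - 1*(-5)) = -p + (-4 + 5) = -p + 1 = 1 - p)
Z = -11/6 (Z = 3 - (5*(⅙) - 4*(-1)) = 3 - (⅚ + 4) = 3 - 1*29/6 = 3 - 29/6 = -11/6 ≈ -1.8333)
M(23, x)*Z = (1 - 1*23)*(-11/6) = (1 - 23)*(-11/6) = -22*(-11/6) = 121/3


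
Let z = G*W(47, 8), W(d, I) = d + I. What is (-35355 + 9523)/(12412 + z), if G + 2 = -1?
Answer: -25832/12247 ≈ -2.1093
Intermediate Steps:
G = -3 (G = -2 - 1 = -3)
W(d, I) = I + d
z = -165 (z = -3*(8 + 47) = -3*55 = -165)
(-35355 + 9523)/(12412 + z) = (-35355 + 9523)/(12412 - 165) = -25832/12247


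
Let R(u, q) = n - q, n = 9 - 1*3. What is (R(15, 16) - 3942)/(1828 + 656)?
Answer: -988/621 ≈ -1.5910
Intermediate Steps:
n = 6 (n = 9 - 3 = 6)
R(u, q) = 6 - q
(R(15, 16) - 3942)/(1828 + 656) = ((6 - 1*16) - 3942)/(1828 + 656) = ((6 - 16) - 3942)/2484 = (-10 - 3942)*(1/2484) = -3952*1/2484 = -988/621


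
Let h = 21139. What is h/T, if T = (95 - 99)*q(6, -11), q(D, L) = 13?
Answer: -21139/52 ≈ -406.52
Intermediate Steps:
T = -52 (T = (95 - 99)*13 = -4*13 = -52)
h/T = 21139/(-52) = 21139*(-1/52) = -21139/52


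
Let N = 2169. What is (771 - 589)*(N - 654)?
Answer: 275730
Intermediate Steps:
(771 - 589)*(N - 654) = (771 - 589)*(2169 - 654) = 182*1515 = 275730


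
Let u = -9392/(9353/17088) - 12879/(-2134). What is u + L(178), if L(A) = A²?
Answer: 290024263391/19959302 ≈ 14531.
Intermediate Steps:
u = -342366261177/19959302 (u = -9392/(9353*(1/17088)) - 12879*(-1/2134) = -9392/9353/17088 + 12879/2134 = -9392*17088/9353 + 12879/2134 = -160490496/9353 + 12879/2134 = -342366261177/19959302 ≈ -17153.)
u + L(178) = -342366261177/19959302 + 178² = -342366261177/19959302 + 31684 = 290024263391/19959302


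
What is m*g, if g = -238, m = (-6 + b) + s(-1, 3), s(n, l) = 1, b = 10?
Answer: -1190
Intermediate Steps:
m = 5 (m = (-6 + 10) + 1 = 4 + 1 = 5)
m*g = 5*(-238) = -1190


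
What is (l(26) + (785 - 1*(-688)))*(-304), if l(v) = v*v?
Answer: -653296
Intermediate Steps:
l(v) = v²
(l(26) + (785 - 1*(-688)))*(-304) = (26² + (785 - 1*(-688)))*(-304) = (676 + (785 + 688))*(-304) = (676 + 1473)*(-304) = 2149*(-304) = -653296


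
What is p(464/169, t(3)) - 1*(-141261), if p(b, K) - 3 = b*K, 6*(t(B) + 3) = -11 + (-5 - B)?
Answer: 71612264/507 ≈ 1.4125e+5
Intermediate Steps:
t(B) = -17/3 - B/6 (t(B) = -3 + (-11 + (-5 - B))/6 = -3 + (-16 - B)/6 = -3 + (-8/3 - B/6) = -17/3 - B/6)
p(b, K) = 3 + K*b (p(b, K) = 3 + b*K = 3 + K*b)
p(464/169, t(3)) - 1*(-141261) = (3 + (-17/3 - ⅙*3)*(464/169)) - 1*(-141261) = (3 + (-17/3 - ½)*(464*(1/169))) + 141261 = (3 - 37/6*464/169) + 141261 = (3 - 8584/507) + 141261 = -7063/507 + 141261 = 71612264/507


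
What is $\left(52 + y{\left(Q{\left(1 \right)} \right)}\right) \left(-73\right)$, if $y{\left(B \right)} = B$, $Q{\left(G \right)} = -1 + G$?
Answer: $-3796$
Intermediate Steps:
$\left(52 + y{\left(Q{\left(1 \right)} \right)}\right) \left(-73\right) = \left(52 + \left(-1 + 1\right)\right) \left(-73\right) = \left(52 + 0\right) \left(-73\right) = 52 \left(-73\right) = -3796$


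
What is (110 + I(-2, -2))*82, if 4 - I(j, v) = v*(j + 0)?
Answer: 9020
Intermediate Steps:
I(j, v) = 4 - j*v (I(j, v) = 4 - v*(j + 0) = 4 - v*j = 4 - j*v)
(110 + I(-2, -2))*82 = (110 + (4 - 1*(-2)*(-2)))*82 = (110 + (4 - 4))*82 = (110 + 0)*82 = 110*82 = 9020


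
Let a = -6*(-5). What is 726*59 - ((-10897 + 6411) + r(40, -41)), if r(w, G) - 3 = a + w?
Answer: 47247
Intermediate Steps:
a = 30
r(w, G) = 33 + w (r(w, G) = 3 + (30 + w) = 33 + w)
726*59 - ((-10897 + 6411) + r(40, -41)) = 726*59 - ((-10897 + 6411) + (33 + 40)) = 42834 - (-4486 + 73) = 42834 - 1*(-4413) = 42834 + 4413 = 47247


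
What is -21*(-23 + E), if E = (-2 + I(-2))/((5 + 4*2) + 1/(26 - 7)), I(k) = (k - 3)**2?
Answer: 110607/248 ≈ 446.00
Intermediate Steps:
I(k) = (-3 + k)**2
E = 437/248 (E = (-2 + (-3 - 2)**2)/((5 + 4*2) + 1/(26 - 7)) = (-2 + (-5)**2)/((5 + 8) + 1/19) = (-2 + 25)/(13 + 1/19) = 23/(248/19) = 23*(19/248) = 437/248 ≈ 1.7621)
-21*(-23 + E) = -21*(-23 + 437/248) = -21*(-5267/248) = 110607/248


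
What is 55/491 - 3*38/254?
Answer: -21002/62357 ≈ -0.33680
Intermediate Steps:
55/491 - 3*38/254 = 55*(1/491) - 114*1/254 = 55/491 - 57/127 = -21002/62357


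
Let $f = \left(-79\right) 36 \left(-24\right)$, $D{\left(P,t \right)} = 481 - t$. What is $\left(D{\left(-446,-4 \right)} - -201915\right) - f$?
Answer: $134144$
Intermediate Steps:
$f = 68256$ ($f = \left(-2844\right) \left(-24\right) = 68256$)
$\left(D{\left(-446,-4 \right)} - -201915\right) - f = \left(\left(481 - -4\right) - -201915\right) - 68256 = \left(\left(481 + 4\right) + 201915\right) - 68256 = \left(485 + 201915\right) - 68256 = 202400 - 68256 = 134144$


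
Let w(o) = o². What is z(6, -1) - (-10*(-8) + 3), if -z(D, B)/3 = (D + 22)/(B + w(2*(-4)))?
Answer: -253/3 ≈ -84.333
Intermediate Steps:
z(D, B) = -3*(22 + D)/(64 + B) (z(D, B) = -3*(D + 22)/(B + (2*(-4))²) = -3*(22 + D)/(B + (-8)²) = -3*(22 + D)/(B + 64) = -3*(22 + D)/(64 + B))
z(6, -1) - (-10*(-8) + 3) = 3*(-22 - 1*6)/(64 - 1) - (-10*(-8) + 3) = 3*(-22 - 6)/63 - (80 + 3) = 3*(1/63)*(-28) - 1*83 = -4/3 - 83 = -253/3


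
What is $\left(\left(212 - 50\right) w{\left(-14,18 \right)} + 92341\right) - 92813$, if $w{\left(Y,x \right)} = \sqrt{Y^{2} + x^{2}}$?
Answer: $-472 + 324 \sqrt{130} \approx 3222.2$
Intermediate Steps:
$\left(\left(212 - 50\right) w{\left(-14,18 \right)} + 92341\right) - 92813 = \left(\left(212 - 50\right) \sqrt{\left(-14\right)^{2} + 18^{2}} + 92341\right) - 92813 = \left(162 \sqrt{196 + 324} + 92341\right) - 92813 = \left(162 \sqrt{520} + 92341\right) - 92813 = \left(162 \cdot 2 \sqrt{130} + 92341\right) - 92813 = \left(324 \sqrt{130} + 92341\right) - 92813 = \left(92341 + 324 \sqrt{130}\right) - 92813 = -472 + 324 \sqrt{130}$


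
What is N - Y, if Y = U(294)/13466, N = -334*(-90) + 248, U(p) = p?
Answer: 204063617/6733 ≈ 30308.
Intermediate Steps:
N = 30308 (N = 30060 + 248 = 30308)
Y = 147/6733 (Y = 294/13466 = 294*(1/13466) = 147/6733 ≈ 0.021833)
N - Y = 30308 - 1*147/6733 = 30308 - 147/6733 = 204063617/6733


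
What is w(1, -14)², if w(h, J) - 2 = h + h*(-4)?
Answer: 1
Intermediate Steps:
w(h, J) = 2 - 3*h (w(h, J) = 2 + (h + h*(-4)) = 2 + (h - 4*h) = 2 - 3*h)
w(1, -14)² = (2 - 3*1)² = (2 - 3)² = (-1)² = 1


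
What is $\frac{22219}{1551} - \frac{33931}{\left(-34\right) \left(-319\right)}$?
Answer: $\frac{17123663}{1529286} \approx 11.197$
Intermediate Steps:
$\frac{22219}{1551} - \frac{33931}{\left(-34\right) \left(-319\right)} = 22219 \cdot \frac{1}{1551} - \frac{33931}{10846} = \frac{22219}{1551} - \frac{33931}{10846} = \frac{17123663}{1529286}$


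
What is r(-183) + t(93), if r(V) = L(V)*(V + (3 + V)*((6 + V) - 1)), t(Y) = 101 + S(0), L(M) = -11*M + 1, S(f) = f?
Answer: 64160099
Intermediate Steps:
L(M) = 1 - 11*M
t(Y) = 101 (t(Y) = 101 + 0 = 101)
r(V) = (1 - 11*V)*(V + (3 + V)*(5 + V)) (r(V) = (1 - 11*V)*(V + (3 + V)*((6 + V) - 1)) = (1 - 11*V)*(V + (3 + V)*(5 + V)))
r(-183) + t(93) = -(-1 + 11*(-183))*(15 + (-183)² + 9*(-183)) + 101 = -(-1 - 2013)*(15 + 33489 - 1647) + 101 = -1*(-2014)*31857 + 101 = 64159998 + 101 = 64160099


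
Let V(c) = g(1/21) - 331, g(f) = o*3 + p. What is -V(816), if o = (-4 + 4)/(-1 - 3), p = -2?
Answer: 333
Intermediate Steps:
o = 0 (o = 0/(-4) = 0*(-¼) = 0)
g(f) = -2 (g(f) = 0*3 - 2 = 0 - 2 = -2)
V(c) = -333 (V(c) = -2 - 331 = -333)
-V(816) = -1*(-333) = 333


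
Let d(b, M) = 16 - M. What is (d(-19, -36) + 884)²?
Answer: 876096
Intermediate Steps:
(d(-19, -36) + 884)² = ((16 - 1*(-36)) + 884)² = ((16 + 36) + 884)² = (52 + 884)² = 936² = 876096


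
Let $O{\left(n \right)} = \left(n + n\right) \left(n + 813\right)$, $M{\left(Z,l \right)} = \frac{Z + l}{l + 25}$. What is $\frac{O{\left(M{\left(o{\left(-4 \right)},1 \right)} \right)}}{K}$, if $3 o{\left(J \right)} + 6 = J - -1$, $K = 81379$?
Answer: $- \frac{21136}{13753051} \approx -0.0015368$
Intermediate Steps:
$o{\left(J \right)} = - \frac{5}{3} + \frac{J}{3}$ ($o{\left(J \right)} = -2 + \frac{J - -1}{3} = -2 + \frac{J + 1}{3} = -2 + \frac{1 + J}{3} = -2 + \left(\frac{1}{3} + \frac{J}{3}\right) = - \frac{5}{3} + \frac{J}{3}$)
$M{\left(Z,l \right)} = \frac{Z + l}{25 + l}$
$O{\left(n \right)} = 2 n \left(813 + n\right)$
$\frac{O{\left(M{\left(o{\left(-4 \right)},1 \right)} \right)}}{K} = \frac{2 \frac{\left(- \frac{5}{3} + \frac{1}{3} \left(-4\right)\right) + 1}{25 + 1} \left(813 + \frac{\left(- \frac{5}{3} + \frac{1}{3} \left(-4\right)\right) + 1}{25 + 1}\right)}{81379} = 2 \frac{\left(- \frac{5}{3} - \frac{4}{3}\right) + 1}{26} \left(813 + \frac{\left(- \frac{5}{3} - \frac{4}{3}\right) + 1}{26}\right) \frac{1}{81379} = 2 \frac{-3 + 1}{26} \left(813 + \frac{-3 + 1}{26}\right) \frac{1}{81379} = 2 \cdot \frac{1}{26} \left(-2\right) \left(813 + \frac{1}{26} \left(-2\right)\right) \frac{1}{81379} = 2 \left(- \frac{1}{13}\right) \left(813 - \frac{1}{13}\right) \frac{1}{81379} = 2 \left(- \frac{1}{13}\right) \frac{10568}{13} \cdot \frac{1}{81379} = \left(- \frac{21136}{169}\right) \frac{1}{81379} = - \frac{21136}{13753051}$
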